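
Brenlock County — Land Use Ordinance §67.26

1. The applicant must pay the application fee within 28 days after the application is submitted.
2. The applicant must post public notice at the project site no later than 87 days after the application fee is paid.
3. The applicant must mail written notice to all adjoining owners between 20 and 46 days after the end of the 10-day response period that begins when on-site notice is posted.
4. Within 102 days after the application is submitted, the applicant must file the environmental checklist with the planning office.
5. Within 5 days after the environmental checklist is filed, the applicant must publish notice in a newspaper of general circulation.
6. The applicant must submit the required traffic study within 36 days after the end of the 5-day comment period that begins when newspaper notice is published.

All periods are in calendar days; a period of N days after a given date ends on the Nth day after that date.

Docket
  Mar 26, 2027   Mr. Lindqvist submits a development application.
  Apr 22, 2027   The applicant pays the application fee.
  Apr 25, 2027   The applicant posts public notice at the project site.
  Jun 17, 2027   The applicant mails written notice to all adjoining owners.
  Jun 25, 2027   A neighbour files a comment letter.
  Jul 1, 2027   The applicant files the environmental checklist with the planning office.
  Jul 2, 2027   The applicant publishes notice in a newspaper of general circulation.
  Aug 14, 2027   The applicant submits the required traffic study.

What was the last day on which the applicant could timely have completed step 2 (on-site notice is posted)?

Jul 18, 2027

Step 2 runs from Apr 22, 2027, when the application fee is paid. 87 days after Apr 22, 2027 is Jul 18, 2027.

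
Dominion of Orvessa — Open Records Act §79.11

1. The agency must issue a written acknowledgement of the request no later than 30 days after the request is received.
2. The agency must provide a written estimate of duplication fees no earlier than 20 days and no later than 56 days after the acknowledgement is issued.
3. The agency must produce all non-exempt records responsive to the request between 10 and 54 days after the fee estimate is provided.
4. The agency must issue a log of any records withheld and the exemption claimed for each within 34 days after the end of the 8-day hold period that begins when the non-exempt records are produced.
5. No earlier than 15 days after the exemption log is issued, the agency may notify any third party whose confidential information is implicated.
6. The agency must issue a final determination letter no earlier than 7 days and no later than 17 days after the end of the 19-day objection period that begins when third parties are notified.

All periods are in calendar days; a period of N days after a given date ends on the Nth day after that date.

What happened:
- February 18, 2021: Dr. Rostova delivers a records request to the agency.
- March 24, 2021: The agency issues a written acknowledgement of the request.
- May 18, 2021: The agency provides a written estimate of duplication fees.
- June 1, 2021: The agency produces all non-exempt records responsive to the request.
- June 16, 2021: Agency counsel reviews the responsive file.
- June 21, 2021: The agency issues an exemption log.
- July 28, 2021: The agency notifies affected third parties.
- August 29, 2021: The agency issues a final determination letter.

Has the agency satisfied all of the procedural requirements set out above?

Step 1 — counting 30 days from February 18, 2021 (when the request is received) gives a deadline of March 20, 2021; done March 24, 2021 — 4 days late.
Later steps need not be reached.

No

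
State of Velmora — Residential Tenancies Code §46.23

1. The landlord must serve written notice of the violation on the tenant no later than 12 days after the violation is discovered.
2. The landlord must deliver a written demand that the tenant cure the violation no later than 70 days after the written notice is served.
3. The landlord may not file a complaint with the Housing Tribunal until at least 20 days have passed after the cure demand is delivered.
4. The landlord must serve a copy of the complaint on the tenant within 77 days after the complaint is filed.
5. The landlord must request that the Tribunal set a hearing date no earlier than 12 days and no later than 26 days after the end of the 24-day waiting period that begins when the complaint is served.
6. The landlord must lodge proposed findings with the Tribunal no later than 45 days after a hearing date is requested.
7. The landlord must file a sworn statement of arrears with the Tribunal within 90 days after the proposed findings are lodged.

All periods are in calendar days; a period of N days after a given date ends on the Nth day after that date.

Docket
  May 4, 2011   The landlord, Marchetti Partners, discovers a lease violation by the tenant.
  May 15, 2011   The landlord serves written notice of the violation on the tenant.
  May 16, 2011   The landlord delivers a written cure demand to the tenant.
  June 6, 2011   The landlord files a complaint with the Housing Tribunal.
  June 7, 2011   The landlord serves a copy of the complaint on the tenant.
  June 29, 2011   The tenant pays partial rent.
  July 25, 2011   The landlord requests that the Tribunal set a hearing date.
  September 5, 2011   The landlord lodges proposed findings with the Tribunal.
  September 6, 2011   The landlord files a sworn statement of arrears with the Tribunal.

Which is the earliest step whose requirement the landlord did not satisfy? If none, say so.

(1) due by May 4, 2011 + 12 days = May 16, 2011; completed May 15, 2011, before the deadline.
(2) due by May 15, 2011 + 70 days = July 24, 2011; May 16, 2011 is within that limit.
(3) permitted from May 16, 2011 + 20 days = June 5, 2011 onward; June 6, 2011 is on or after that date.
(4) due by June 6, 2011 + 77 days = August 22, 2011; done June 7, 2011 — timely.
(5) the permitted window runs from July 1, 2011 + 12 = July 13, 2011 to July 1, 2011 + 26 = July 27, 2011; done July 25, 2011 — within the window.
(6) due by July 25, 2011 + 45 days = September 8, 2011; done September 5, 2011 — timely.
(7) due by September 5, 2011 + 90 days = December 4, 2011; completed September 6, 2011, before the deadline.

None — every step was satisfied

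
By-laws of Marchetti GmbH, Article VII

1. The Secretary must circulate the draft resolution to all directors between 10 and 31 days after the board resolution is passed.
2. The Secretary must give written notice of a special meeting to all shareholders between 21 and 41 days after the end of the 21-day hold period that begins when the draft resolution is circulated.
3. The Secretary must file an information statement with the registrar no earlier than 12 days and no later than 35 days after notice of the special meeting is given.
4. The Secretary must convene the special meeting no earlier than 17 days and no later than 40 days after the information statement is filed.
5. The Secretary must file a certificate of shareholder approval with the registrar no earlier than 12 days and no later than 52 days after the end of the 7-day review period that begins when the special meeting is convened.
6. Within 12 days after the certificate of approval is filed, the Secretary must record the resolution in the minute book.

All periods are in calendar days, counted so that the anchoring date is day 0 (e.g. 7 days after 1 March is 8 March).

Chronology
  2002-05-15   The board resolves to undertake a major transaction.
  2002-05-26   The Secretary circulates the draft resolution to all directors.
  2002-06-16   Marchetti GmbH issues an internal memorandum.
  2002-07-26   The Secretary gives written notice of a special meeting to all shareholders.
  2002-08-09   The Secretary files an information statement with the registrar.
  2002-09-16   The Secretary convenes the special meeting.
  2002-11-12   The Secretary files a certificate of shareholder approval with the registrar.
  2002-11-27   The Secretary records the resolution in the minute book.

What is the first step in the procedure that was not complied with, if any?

(1) the permitted window runs from 2002-05-15 + 10 = 2002-05-25 to 2002-05-15 + 31 = 2002-06-15; done 2002-05-26, which is between those dates.
(2) the permitted window runs from 2002-06-16 + 21 = 2002-07-07 to 2002-06-16 + 41 = 2002-07-27; 2002-07-26 falls inside that range.
(3) the permitted window runs from 2002-07-26 + 12 = 2002-08-07 to 2002-07-26 + 35 = 2002-08-30; done 2002-08-09, which is between those dates.
(4) the permitted window runs from 2002-08-09 + 17 = 2002-08-26 to 2002-08-09 + 40 = 2002-09-18; 2002-09-16 falls inside that range.
(5) the permitted window runs from 2002-09-23 + 12 = 2002-10-05 to 2002-09-23 + 52 = 2002-11-14; done 2002-11-12 — within the window.
(6) due by 2002-11-12 + 12 days = 2002-11-24; 2002-11-27 misses that deadline by 3 days.

Step 6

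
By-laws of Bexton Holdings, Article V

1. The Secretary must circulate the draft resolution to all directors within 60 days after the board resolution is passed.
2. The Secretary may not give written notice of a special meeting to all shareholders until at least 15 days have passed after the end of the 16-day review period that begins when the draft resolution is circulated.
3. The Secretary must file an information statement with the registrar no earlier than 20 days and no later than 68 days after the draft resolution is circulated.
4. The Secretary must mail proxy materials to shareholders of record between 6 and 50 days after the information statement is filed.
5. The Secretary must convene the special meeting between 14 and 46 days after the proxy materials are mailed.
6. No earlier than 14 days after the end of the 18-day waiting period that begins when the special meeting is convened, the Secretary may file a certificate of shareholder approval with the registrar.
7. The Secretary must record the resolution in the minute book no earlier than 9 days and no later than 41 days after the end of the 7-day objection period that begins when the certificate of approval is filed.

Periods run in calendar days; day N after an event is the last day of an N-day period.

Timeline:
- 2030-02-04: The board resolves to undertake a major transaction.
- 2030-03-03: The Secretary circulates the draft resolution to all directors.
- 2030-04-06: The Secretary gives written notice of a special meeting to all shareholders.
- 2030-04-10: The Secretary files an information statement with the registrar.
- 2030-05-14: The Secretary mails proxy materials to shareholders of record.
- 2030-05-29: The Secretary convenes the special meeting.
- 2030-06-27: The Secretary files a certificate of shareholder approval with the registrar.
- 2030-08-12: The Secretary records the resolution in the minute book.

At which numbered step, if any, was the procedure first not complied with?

Step 1 — counting 60 days from 2030-02-04 (when the board resolution is passed) gives a deadline of 2030-04-05; completed 2030-03-03, before the deadline.
Step 2 — must wait 15 days from 2030-03-19 (end of the 16-day review period, which began when the draft resolution is circulated on 2030-03-03), so not before 2030-04-03; done 2030-04-06 — permitted.
Step 3 — 20 and 68 days from 2030-03-03 (when the draft resolution is circulated) are 2030-03-23 and 2030-05-10 respectively; done 2030-04-10 — within the window.
Step 4 — 6 and 50 days from 2030-04-10 (when the information statement is filed) are 2030-04-16 and 2030-05-30 respectively; done 2030-05-14, which is between those dates.
Step 5 — 14 and 46 days from 2030-05-14 (when the proxy materials are mailed) are 2030-05-28 and 2030-06-29 respectively; done 2030-05-29, which is between those dates.
Step 6 — must wait 14 days from 2030-06-16 (end of the 18-day waiting period, which began when the special meeting is convened on 2030-05-29), so not before 2030-06-30; 2030-06-27 is 3 days before the earliest permitted date.

Step 6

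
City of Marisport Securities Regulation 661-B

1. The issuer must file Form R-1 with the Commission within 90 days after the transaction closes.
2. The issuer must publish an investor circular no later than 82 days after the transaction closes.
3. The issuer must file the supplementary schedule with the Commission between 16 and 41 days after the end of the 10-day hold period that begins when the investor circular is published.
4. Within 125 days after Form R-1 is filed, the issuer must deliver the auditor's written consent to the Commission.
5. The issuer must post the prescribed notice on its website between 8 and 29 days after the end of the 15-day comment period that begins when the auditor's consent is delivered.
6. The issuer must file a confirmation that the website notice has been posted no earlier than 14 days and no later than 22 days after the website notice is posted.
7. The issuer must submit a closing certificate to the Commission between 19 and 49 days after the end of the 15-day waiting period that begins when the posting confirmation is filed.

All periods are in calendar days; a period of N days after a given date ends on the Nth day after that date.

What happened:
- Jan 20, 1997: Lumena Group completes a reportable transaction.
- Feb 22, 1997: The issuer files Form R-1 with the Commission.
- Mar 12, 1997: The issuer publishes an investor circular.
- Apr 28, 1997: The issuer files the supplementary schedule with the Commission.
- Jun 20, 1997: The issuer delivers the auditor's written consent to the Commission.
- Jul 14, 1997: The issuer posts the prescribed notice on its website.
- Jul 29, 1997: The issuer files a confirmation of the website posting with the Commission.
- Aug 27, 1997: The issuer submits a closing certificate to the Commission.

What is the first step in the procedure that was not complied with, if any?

Step 7

Step 1 — counting 90 days from Jan 20, 1997 (when the transaction closes) gives a deadline of Apr 20, 1997; Feb 22, 1997 is within that limit.
Step 2 — counting 82 days from Jan 20, 1997 (when the transaction closes) gives a deadline of Apr 12, 1997; completed Mar 12, 1997, before the deadline.
Step 3 — 16 and 41 days from Mar 22, 1997 (end of the 10-day hold period, which began when the investor circular is published on Mar 12, 1997) are Apr 7, 1997 and May 2, 1997 respectively; done Apr 28, 1997, which is between those dates.
Step 4 — counting 125 days from Feb 22, 1997 (when Form R-1 is filed) gives a deadline of Jun 27, 1997; Jun 20, 1997 is within that limit.
Step 5 — 8 and 29 days from Jul 5, 1997 (end of the 15-day comment period, which began when the auditor's consent is delivered on Jun 20, 1997) are Jul 13, 1997 and Aug 3, 1997 respectively; done Jul 14, 1997 — within the window.
Step 6 — 14 and 22 days from Jul 14, 1997 (when the website notice is posted) are Jul 28, 1997 and Aug 5, 1997 respectively; Jul 29, 1997 falls inside that range.
Step 7 — 19 and 49 days from Aug 13, 1997 (end of the 15-day waiting period, which began when the posting confirmation is filed on Jul 29, 1997) are Sep 1, 1997 and Oct 1, 1997 respectively; Aug 27, 1997 is 5 days too early.
Later steps need not be reached.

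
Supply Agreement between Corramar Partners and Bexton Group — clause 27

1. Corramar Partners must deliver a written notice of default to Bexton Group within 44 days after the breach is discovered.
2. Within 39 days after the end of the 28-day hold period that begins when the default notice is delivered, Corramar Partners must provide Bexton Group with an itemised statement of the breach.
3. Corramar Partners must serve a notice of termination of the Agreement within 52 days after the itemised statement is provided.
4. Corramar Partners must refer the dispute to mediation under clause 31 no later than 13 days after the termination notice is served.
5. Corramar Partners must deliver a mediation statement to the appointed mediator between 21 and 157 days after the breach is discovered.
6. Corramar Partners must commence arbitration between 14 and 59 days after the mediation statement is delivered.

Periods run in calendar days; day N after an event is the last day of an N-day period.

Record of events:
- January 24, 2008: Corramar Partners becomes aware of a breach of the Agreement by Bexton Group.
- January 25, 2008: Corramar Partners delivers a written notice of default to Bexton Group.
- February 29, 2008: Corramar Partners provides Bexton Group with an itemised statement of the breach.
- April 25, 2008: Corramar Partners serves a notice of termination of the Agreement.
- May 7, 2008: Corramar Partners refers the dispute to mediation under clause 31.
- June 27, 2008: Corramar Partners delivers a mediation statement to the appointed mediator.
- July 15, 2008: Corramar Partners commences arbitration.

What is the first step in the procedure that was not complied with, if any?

Step 3

(1) due by January 24, 2008 + 44 days = March 8, 2008; done January 25, 2008 — timely.
(2) due by February 22, 2008 + 39 days = April 1, 2008; February 29, 2008 is within that limit.
(3) due by February 29, 2008 + 52 days = April 21, 2008; done April 25, 2008 — 4 days late.
The analysis stops there.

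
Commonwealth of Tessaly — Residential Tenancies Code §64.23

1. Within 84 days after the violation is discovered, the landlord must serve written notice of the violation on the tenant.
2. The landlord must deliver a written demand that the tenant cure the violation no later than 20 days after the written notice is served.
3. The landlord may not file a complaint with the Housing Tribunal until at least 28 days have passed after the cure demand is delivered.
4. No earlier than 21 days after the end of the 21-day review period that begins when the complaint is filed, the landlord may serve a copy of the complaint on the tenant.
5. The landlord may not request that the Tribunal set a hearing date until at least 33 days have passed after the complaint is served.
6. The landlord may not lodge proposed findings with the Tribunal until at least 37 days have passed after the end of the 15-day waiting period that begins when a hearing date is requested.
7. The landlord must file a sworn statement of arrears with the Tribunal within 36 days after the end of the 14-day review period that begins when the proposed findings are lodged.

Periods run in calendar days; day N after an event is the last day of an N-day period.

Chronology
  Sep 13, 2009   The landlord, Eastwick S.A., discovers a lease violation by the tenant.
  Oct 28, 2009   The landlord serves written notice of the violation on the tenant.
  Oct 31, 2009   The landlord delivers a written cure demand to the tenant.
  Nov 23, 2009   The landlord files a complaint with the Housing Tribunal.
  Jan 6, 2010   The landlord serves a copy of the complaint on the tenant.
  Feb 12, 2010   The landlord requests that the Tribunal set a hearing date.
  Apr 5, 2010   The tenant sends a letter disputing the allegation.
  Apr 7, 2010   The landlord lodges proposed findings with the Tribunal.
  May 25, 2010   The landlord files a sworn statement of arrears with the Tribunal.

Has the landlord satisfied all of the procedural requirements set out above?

No

Step 1 — counting 84 days from Sep 13, 2009 (when the violation is discovered) gives a deadline of Dec 6, 2009; completed Oct 28, 2009, before the deadline.
Step 2 — counting 20 days from Oct 28, 2009 (when the written notice is served) gives a deadline of Nov 17, 2009; completed Oct 31, 2009, before the deadline.
Step 3 — must wait 28 days from Oct 31, 2009 (when the cure demand is delivered), so not before Nov 28, 2009; done Nov 23, 2009 — 5 days too early.
That is the first point of non-compliance.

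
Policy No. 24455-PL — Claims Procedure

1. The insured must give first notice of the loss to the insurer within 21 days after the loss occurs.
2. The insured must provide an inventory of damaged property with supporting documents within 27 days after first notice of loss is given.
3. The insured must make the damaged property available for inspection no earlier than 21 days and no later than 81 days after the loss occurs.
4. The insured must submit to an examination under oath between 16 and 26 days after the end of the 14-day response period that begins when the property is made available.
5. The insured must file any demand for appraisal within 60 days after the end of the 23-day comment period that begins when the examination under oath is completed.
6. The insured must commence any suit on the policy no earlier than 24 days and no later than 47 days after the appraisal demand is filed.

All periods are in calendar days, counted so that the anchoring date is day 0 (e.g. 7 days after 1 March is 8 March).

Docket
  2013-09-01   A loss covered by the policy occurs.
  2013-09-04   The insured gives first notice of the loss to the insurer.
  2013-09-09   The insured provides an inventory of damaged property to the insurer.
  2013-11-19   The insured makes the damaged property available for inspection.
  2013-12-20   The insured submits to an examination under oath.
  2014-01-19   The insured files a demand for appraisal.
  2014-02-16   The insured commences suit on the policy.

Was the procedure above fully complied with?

Step 1: 21 days after 2013-09-01 (when the loss occurs) is 2013-09-22; 2013-09-04 is within that limit.
Step 2: 27 days after 2013-09-04 (when first notice of loss is given) is 2013-10-01; completed 2013-09-09, before the deadline.
Step 3: the window is 21–81 days after 2013-09-01 (when the loss occurs), so 2013-09-22 through 2013-11-21; done 2013-11-19, which is between those dates.
Step 4: the window is 16–26 days after 2013-12-03 (end of the 14-day response period, which began when the property is made available on 2013-11-19), so 2013-12-19 through 2013-12-29; done 2013-12-20, which is between those dates.
Step 5: 60 days after 2014-01-12 (end of the 23-day comment period, which began when the examination under oath is completed on 2013-12-20) is 2014-03-13; completed 2014-01-19, before the deadline.
Step 6: the window is 24–47 days after 2014-01-19 (when the appraisal demand is filed), so 2014-02-12 through 2014-03-07; done 2014-02-16, which is between those dates.

Yes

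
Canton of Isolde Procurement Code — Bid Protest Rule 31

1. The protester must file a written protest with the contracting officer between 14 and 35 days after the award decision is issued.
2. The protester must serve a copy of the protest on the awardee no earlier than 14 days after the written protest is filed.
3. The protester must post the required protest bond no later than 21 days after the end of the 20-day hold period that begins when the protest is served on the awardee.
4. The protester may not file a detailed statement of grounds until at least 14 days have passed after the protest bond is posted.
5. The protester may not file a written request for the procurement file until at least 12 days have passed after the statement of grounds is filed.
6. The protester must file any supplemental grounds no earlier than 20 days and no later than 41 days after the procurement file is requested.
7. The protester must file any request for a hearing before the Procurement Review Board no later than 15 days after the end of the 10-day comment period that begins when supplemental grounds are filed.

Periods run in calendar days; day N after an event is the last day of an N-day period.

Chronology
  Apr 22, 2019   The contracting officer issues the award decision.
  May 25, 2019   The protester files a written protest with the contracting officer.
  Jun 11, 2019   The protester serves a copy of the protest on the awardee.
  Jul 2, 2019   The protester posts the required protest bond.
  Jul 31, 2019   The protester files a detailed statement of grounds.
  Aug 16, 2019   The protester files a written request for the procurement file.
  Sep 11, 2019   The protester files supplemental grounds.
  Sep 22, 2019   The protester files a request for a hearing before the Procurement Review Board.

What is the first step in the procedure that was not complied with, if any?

None — every step was satisfied

Step 1: the window is 14–35 days after Apr 22, 2019 (when the award decision is issued), so May 6, 2019 through May 27, 2019; done May 25, 2019 — within the window.
Step 2: the earliest permitted date is 14 days after May 25, 2019 (when the written protest is filed), i.e. Jun 8, 2019; Jun 11, 2019 is on or after that date.
Step 3: 21 days after Jul 1, 2019 (end of the 20-day hold period, which began when the protest is served on the awardee on Jun 11, 2019) is Jul 22, 2019; done Jul 2, 2019 — timely.
Step 4: the earliest permitted date is 14 days after Jul 2, 2019 (when the protest bond is posted), i.e. Jul 16, 2019; done Jul 31, 2019 — permitted.
Step 5: the earliest permitted date is 12 days after Jul 31, 2019 (when the statement of grounds is filed), i.e. Aug 12, 2019; Aug 16, 2019 is on or after that date.
Step 6: the window is 20–41 days after Aug 16, 2019 (when the procurement file is requested), so Sep 5, 2019 through Sep 26, 2019; done Sep 11, 2019 — within the window.
Step 7: 15 days after Sep 21, 2019 (end of the 10-day comment period, which began when supplemental grounds are filed on Sep 11, 2019) is Oct 6, 2019; Sep 22, 2019 is within that limit.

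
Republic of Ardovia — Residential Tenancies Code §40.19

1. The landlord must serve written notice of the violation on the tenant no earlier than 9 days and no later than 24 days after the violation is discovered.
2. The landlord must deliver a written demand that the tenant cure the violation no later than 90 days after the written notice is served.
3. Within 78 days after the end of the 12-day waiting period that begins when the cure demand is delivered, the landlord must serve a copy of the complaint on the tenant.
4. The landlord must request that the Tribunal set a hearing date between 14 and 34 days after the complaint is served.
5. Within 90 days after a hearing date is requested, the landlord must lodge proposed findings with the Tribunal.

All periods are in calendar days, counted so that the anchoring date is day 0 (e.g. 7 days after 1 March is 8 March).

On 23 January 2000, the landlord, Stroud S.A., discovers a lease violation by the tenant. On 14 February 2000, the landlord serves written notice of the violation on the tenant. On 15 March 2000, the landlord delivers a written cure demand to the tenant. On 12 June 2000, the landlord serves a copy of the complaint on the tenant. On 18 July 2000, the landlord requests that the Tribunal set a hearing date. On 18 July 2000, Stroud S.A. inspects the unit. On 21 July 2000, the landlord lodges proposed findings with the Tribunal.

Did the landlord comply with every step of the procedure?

Step 1: the window is 9–24 days after 23 January 2000 (when the violation is discovered), so 1 February 2000 through 16 February 2000; done 14 February 2000, which is between those dates.
Step 2: 90 days after 14 February 2000 (when the written notice is served) is 14 May 2000; 15 March 2000 is within that limit.
Step 3: 78 days after 27 March 2000 (end of the 12-day waiting period, which began when the cure demand is delivered on 15 March 2000) is 13 June 2000; completed 12 June 2000, before the deadline.
Step 4: the window is 14–34 days after 12 June 2000 (when the complaint is served), so 26 June 2000 through 16 July 2000; done 18 July 2000 — 2 days after the window closed.
The procedure was therefore not followed at step 4.

No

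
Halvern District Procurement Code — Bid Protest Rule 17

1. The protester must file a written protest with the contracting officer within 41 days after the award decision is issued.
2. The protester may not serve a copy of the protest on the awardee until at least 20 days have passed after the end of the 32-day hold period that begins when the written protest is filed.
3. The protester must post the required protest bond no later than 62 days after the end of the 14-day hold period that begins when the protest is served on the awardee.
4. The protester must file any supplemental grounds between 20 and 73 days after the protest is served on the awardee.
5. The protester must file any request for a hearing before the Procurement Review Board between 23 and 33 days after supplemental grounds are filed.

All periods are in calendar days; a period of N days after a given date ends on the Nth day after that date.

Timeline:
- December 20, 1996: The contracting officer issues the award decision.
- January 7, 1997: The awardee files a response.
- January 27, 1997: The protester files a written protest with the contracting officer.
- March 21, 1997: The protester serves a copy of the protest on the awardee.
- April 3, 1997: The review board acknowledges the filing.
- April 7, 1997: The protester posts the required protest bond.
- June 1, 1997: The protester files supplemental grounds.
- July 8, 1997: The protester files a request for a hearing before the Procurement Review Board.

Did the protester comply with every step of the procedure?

No

Step 1 — counting 41 days from December 20, 1996 (when the award decision is issued) gives a deadline of January 30, 1997; completed January 27, 1997, before the deadline.
Step 2 — must wait 20 days from February 28, 1997 (end of the 32-day hold period, which began when the written protest is filed on January 27, 1997), so not before March 20, 1997; March 21, 1997 is on or after that date.
Step 3 — counting 62 days from April 4, 1997 (end of the 14-day hold period, which began when the protest is served on the awardee on March 21, 1997) gives a deadline of June 5, 1997; April 7, 1997 is within that limit.
Step 4 — 20 and 73 days from March 21, 1997 (when the protest is served on the awardee) are April 10, 1997 and June 2, 1997 respectively; June 1, 1997 falls inside that range.
Step 5 — 23 and 33 days from June 1, 1997 (when supplemental grounds are filed) are June 24, 1997 and July 4, 1997 respectively; done July 8, 1997 — 4 days after the window closed.
Later steps need not be reached.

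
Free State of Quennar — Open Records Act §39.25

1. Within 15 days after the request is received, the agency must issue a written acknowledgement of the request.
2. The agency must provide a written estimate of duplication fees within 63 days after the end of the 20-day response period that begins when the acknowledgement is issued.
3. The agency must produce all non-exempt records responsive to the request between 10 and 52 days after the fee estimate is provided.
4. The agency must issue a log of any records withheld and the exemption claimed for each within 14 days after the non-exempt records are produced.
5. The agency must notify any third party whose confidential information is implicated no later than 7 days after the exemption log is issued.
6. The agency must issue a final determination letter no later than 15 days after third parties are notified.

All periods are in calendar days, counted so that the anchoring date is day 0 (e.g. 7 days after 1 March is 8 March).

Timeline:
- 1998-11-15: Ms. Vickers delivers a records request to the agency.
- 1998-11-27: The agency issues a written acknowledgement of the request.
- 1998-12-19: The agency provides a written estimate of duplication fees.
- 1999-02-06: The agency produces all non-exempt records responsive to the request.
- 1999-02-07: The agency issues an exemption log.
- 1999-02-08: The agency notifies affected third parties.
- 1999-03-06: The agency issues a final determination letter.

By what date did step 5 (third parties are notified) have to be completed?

1999-02-14

Step 5 runs from 1999-02-07, when the exemption log is issued. 7 days after 1999-02-07 is 1999-02-14.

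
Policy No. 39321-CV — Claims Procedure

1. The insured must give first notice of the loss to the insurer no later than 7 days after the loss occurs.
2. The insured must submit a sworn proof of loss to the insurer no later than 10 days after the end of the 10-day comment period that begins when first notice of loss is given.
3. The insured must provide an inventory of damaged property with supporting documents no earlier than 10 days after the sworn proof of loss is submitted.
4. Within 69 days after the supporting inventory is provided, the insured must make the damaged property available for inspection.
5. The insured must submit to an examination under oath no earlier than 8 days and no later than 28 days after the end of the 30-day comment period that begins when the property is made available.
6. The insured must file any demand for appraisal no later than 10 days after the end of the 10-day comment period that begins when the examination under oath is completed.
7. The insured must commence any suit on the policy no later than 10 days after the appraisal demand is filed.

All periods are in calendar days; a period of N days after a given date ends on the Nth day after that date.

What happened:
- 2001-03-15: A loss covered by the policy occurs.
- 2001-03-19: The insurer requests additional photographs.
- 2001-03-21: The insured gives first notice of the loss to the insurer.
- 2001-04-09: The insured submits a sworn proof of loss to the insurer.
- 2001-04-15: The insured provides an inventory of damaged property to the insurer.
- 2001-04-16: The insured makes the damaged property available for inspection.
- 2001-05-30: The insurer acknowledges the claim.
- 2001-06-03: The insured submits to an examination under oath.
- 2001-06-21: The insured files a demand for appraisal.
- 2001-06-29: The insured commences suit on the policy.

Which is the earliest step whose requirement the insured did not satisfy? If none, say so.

Step 3

Step 1 — counting 7 days from 2001-03-15 (when the loss occurs) gives a deadline of 2001-03-22; completed 2001-03-21, before the deadline.
Step 2 — counting 10 days from 2001-03-31 (end of the 10-day comment period, which began when first notice of loss is given on 2001-03-21) gives a deadline of 2001-04-10; done 2001-04-09 — timely.
Step 3 — must wait 10 days from 2001-04-09 (when the sworn proof of loss is submitted), so not before 2001-04-19; 2001-04-15 is 4 days before the earliest permitted date.
That is the first point of non-compliance.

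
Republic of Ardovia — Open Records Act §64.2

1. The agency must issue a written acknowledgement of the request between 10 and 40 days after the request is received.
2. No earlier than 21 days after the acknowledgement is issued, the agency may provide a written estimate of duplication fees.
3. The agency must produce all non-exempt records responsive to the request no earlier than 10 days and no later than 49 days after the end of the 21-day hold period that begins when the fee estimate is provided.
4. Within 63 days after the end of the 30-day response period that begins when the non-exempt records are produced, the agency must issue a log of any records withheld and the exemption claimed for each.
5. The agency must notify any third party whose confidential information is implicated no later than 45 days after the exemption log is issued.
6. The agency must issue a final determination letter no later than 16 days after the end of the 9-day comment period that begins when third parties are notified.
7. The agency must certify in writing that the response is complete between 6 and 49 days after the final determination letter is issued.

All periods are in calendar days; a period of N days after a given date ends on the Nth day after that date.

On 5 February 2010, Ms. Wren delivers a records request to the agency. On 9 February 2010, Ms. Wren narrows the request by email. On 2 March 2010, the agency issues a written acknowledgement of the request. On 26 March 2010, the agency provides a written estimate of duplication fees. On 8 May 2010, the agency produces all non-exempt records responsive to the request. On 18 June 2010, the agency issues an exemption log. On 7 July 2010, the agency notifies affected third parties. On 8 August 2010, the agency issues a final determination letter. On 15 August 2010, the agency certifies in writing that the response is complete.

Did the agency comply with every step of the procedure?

(1) the permitted window runs from 5 February 2010 + 10 = 15 February 2010 to 5 February 2010 + 40 = 17 March 2010; done 2 March 2010, which is between those dates.
(2) permitted from 2 March 2010 + 21 days = 23 March 2010 onward; done 26 March 2010, after the minimum wait.
(3) the permitted window runs from 16 April 2010 + 10 = 26 April 2010 to 16 April 2010 + 49 = 4 June 2010; done 8 May 2010 — within the window.
(4) due by 7 June 2010 + 63 days = 9 August 2010; 18 June 2010 is within that limit.
(5) due by 18 June 2010 + 45 days = 2 August 2010; completed 7 July 2010, before the deadline.
(6) due by 16 July 2010 + 16 days = 1 August 2010; 8 August 2010 misses that deadline by 7 days.
That is the first point of non-compliance.

No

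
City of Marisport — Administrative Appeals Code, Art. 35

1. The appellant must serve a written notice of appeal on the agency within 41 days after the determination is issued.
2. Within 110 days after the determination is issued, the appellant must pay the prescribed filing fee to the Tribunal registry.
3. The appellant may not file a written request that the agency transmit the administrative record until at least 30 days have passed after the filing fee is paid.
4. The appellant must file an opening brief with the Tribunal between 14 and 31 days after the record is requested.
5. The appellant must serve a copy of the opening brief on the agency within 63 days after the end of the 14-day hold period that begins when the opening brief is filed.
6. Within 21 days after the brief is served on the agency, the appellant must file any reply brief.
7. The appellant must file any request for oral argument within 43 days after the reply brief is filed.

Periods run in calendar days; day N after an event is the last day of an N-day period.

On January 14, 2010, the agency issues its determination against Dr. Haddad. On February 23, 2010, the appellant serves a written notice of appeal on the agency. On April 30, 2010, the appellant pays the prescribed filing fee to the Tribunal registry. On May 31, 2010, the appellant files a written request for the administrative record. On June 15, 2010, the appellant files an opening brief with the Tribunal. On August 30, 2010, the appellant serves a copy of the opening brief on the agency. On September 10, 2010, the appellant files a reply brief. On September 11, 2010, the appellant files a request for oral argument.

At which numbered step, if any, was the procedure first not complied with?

Step 1 — counting 41 days from January 14, 2010 (when the determination is issued) gives a deadline of February 24, 2010; completed February 23, 2010, before the deadline.
Step 2 — counting 110 days from January 14, 2010 (when the determination is issued) gives a deadline of May 4, 2010; completed April 30, 2010, before the deadline.
Step 3 — must wait 30 days from April 30, 2010 (when the filing fee is paid), so not before May 30, 2010; May 31, 2010 is on or after that date.
Step 4 — 14 and 31 days from May 31, 2010 (when the record is requested) are June 14, 2010 and July 1, 2010 respectively; June 15, 2010 falls inside that range.
Step 5 — counting 63 days from June 29, 2010 (end of the 14-day hold period, which began when the opening brief is filed on June 15, 2010) gives a deadline of August 31, 2010; August 30, 2010 is within that limit.
Step 6 — counting 21 days from August 30, 2010 (when the brief is served on the agency) gives a deadline of September 20, 2010; completed September 10, 2010, before the deadline.
Step 7 — counting 43 days from September 10, 2010 (when the reply brief is filed) gives a deadline of October 23, 2010; completed September 11, 2010, before the deadline.

None — every step was satisfied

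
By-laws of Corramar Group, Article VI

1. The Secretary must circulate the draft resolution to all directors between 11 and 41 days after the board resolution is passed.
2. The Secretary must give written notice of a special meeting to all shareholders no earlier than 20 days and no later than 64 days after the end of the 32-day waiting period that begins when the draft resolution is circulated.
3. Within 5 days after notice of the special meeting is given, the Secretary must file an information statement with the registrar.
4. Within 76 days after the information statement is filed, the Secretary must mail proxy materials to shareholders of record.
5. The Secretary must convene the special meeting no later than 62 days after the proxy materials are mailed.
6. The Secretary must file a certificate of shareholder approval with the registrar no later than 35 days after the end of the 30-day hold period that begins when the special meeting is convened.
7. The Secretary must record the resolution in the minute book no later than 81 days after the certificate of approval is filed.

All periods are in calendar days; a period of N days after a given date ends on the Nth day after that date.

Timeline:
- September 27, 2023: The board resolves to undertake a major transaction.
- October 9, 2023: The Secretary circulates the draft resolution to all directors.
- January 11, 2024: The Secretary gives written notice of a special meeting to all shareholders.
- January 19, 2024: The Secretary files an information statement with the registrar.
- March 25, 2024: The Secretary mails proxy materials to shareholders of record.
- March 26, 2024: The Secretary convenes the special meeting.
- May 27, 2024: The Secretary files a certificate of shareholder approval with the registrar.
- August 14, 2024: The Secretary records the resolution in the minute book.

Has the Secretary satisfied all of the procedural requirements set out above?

No

Step 1 — 11 and 41 days from September 27, 2023 (when the board resolution is passed) are October 8, 2023 and November 7, 2023 respectively; done October 9, 2023, which is between those dates.
Step 2 — 20 and 64 days from November 10, 2023 (end of the 32-day waiting period, which began when the draft resolution is circulated on October 9, 2023) are November 30, 2023 and January 13, 2024 respectively; done January 11, 2024, which is between those dates.
Step 3 — counting 5 days from January 11, 2024 (when notice of the special meeting is given) gives a deadline of January 16, 2024; not done until January 19, 2024, 3 days after the deadline.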